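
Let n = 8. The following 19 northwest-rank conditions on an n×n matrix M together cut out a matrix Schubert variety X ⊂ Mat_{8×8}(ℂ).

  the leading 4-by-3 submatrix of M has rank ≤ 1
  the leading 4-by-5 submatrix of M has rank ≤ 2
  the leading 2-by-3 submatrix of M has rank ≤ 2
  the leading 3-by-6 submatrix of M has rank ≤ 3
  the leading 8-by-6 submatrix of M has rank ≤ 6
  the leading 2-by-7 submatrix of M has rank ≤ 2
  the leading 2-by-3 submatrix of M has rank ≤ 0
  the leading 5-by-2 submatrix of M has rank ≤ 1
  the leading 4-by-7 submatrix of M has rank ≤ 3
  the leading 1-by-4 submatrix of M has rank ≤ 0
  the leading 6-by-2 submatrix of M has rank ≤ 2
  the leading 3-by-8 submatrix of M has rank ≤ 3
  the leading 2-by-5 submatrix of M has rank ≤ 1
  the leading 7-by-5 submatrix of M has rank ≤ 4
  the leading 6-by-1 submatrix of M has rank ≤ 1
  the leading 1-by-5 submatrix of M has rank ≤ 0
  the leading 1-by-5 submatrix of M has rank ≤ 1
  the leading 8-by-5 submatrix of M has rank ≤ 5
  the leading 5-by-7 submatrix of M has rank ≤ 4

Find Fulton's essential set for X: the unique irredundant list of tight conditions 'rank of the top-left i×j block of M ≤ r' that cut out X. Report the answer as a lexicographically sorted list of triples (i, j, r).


Computing R[i][j] = min implied NW-rank bound (n=8, 19 conditions):

  i=1: 0  0  0  0  0  1  1  1
  i=2: 0  0  0  1  1  2  2  2
  i=3: 1  1  1  2  2  3  3  3
  i=4: 1  1  1  2  2  3  3  4
  i=5: 1  1  2  3  3  4  4  5
  i=6: 1  2  3  4  4  5  5  6
  i=7: 1  2  3  4  4  5  6  7
  i=8: 1  2  3  4  5  6  7  8

hence w(1..8) = (6, 4, 1, 8, 3, 2, 7, 5).

Fulton essential set (7 of the 14 Rothe cells):

[(1, 5, 0), (2, 3, 0), (4, 3, 1), (4, 5, 2), (4, 7, 3), (5, 2, 1), (7, 5, 4)]


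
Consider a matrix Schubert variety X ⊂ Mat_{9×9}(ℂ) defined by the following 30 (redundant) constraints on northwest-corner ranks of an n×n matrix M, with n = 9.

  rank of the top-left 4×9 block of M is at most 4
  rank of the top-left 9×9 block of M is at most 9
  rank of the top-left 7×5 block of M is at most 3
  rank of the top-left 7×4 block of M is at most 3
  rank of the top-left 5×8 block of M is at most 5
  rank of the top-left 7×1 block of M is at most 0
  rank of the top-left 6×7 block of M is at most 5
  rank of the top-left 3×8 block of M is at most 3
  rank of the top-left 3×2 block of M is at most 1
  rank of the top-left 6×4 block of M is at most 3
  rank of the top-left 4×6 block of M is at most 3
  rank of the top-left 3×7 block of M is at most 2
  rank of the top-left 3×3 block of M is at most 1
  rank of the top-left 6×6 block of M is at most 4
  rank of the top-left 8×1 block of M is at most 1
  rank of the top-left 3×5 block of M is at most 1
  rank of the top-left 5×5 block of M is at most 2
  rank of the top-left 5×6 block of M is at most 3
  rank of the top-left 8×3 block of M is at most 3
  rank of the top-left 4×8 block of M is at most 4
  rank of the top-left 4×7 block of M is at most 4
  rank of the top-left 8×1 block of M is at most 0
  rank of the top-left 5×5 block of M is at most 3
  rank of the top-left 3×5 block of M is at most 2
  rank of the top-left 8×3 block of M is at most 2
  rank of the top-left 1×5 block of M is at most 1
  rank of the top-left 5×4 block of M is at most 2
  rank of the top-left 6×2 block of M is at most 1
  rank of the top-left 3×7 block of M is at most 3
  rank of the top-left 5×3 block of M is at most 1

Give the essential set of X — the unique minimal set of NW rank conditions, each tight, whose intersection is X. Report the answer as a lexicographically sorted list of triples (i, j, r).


Computing R[i][j] = min implied NW-rank bound (n=9, 30 conditions):

  R[1]: 0 | 1 | 1 | 1 | 1 | 1 | 1 | 1 | 1
  R[2]: 0 | 1 | 1 | 1 | 1 | 2 | 2 | 2 | 2
  R[3]: 0 | 1 | 1 | 1 | 1 | 2 | 2 | 3 | 3
  R[4]: 0 | 1 | 1 | 2 | 2 | 3 | 3 | 4 | 4
  R[5]: 0 | 1 | 1 | 2 | 2 | 3 | 4 | 5 | 5
  R[6]: 0 | 1 | 2 | 3 | 3 | 4 | 5 | 6 | 6
  R[7]: 0 | 1 | 2 | 3 | 3 | 4 | 5 | 6 | 7
  R[8]: 0 | 1 | 2 | 3 | 4 | 5 | 6 | 7 | 8
  R[9]: 1 | 2 | 3 | 4 | 5 | 6 | 7 | 8 | 9

giving w = (2, 6, 8, 4, 7, 3, 9, 5, 1) via Δ²R.

ℓ(w)=19; the 6 essential cells (i,j,r):

[(3, 5, 1), (3, 7, 2), (5, 3, 1), (5, 5, 2), (7, 5, 3), (8, 1, 0)]


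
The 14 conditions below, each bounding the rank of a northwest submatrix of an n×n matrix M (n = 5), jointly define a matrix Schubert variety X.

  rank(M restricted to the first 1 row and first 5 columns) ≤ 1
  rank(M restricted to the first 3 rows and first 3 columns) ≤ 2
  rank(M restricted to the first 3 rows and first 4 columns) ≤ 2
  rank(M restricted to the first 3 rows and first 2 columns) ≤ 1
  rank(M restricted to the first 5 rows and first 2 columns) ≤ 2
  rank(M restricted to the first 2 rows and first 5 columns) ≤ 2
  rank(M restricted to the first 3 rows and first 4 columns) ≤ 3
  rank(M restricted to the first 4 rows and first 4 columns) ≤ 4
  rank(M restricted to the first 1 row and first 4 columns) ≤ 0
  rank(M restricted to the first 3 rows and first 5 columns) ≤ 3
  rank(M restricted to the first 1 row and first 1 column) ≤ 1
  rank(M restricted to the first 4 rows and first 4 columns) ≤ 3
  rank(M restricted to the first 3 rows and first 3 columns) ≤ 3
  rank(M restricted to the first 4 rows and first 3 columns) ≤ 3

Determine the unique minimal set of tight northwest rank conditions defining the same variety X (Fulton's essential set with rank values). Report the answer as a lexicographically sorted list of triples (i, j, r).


Computing R[i][j] = min implied NW-rank bound (n=5, 14 conditions):

  0, 0, 0, 0, 1
  1, 1, 1, 1, 2
  1, 1, 2, 2, 3
  1, 2, 3, 3, 4
  1, 2, 3, 4, 5

so w = (5, 1, 3, 2, 4).

ℓ(w)=5; the 2 essential cells (i,j,r):

[(1, 4, 0), (3, 2, 1)]


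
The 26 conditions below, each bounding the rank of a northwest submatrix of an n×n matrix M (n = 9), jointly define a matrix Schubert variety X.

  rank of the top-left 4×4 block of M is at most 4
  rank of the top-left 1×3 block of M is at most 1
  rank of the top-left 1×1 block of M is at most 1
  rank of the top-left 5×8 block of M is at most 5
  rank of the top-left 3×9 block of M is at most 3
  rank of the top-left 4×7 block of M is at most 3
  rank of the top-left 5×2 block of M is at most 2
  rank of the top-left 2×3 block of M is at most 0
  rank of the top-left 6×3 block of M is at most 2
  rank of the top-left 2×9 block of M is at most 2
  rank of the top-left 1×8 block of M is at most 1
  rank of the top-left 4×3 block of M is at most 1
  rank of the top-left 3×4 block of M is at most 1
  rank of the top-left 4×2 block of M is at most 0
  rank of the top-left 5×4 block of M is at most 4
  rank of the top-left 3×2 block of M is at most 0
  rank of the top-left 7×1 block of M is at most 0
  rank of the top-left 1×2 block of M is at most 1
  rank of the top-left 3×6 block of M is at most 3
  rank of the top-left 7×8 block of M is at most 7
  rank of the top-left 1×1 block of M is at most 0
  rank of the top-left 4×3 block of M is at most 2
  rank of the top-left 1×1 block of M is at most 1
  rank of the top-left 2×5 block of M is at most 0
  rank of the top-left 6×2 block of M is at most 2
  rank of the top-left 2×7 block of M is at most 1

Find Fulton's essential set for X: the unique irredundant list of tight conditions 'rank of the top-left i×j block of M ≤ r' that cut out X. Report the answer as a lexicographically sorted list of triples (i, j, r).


Propagating the 26 rank bounds to every northwest block:

  i=1: 0, 0, 0, 0, 0, 1, 1, 1, 1
  i=2: 0, 0, 0, 0, 0, 1, 1, 2, 2
  i=3: 0, 0, 1, 1, 1, 2, 2, 3, 3
  i=4: 0, 0, 1, 2, 2, 3, 3, 4, 4
  i=5: 0, 1, 2, 3, 3, 4, 4, 5, 5
  i=6: 0, 1, 2, 3, 4, 5, 5, 6, 6
  i=7: 0, 1, 2, 3, 4, 5, 6, 7, 7
  i=8: 1, 2, 3, 4, 5, 6, 7, 8, 8
  i=9: 1, 2, 3, 4, 5, 6, 7, 8, 9

hence w(1..9) = (6, 8, 3, 4, 2, 5, 7, 1, 9).

Fulton essential set (4 of the 18 Rothe cells):

[(2, 5, 0), (2, 7, 1), (4, 2, 0), (7, 1, 0)]


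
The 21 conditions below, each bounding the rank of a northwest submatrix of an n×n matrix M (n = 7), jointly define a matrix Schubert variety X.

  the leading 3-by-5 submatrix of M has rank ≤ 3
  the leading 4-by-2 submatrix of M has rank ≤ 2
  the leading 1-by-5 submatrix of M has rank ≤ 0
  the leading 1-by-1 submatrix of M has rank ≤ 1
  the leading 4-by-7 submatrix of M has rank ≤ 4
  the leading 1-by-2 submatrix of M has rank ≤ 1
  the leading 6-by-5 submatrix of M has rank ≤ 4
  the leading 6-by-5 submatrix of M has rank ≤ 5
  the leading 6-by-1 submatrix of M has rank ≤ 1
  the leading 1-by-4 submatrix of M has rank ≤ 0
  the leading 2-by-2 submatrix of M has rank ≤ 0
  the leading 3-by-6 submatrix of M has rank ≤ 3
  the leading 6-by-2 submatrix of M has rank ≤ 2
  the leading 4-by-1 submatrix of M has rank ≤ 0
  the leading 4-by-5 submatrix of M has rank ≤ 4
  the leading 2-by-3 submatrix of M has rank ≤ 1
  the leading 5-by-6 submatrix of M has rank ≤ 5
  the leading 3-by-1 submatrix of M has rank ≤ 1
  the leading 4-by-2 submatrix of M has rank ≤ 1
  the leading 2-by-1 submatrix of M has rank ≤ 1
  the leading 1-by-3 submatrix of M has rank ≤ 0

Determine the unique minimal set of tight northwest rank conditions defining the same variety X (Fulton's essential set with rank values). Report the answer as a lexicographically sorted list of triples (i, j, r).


Rank table r_w(7×7) implied by the 21 constraints:

  R[1]: 0  0  0  0  0  1  1
  R[2]: 0  0  1  1  1  2  2
  R[3]: 0  1  2  2  2  3  3
  R[4]: 0  1  2  3  3  4  4
  R[5]: 1  2  3  4  4  5  5
  R[6]: 1  2  3  4  4  5  6
  R[7]: 1  2  3  4  5  6  7

giving w = (6, 3, 2, 4, 1, 7, 5) via Δ²R.

Rothe diagram D(w) (10 cells), 4 SE-corners (essential conditions):

[(1, 5, 0), (2, 2, 0), (4, 1, 0), (6, 5, 4)]


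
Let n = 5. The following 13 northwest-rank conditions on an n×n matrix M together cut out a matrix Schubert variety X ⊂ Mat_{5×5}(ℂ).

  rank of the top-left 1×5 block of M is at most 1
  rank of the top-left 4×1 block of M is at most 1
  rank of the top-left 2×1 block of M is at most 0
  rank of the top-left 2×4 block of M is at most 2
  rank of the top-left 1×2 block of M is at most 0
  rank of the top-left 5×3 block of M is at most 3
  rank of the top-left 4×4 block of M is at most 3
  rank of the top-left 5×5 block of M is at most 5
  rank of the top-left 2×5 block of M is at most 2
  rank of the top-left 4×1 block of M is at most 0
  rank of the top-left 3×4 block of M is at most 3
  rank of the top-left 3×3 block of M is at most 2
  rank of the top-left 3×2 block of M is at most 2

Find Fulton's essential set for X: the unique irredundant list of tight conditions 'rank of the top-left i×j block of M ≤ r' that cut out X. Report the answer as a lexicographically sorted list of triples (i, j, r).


Reconstructing r_w from the 13 given conditions:

  row 1: 0  0  1  1  1
  row 2: 0  1  2  2  2
  row 3: 0  1  2  3  3
  row 4: 0  1  2  3  4
  row 5: 1  2  3  4  5

the unique w with this rank table is (3, 2, 4, 5, 1).

2 SE-corners of the 5-cell Rothe diagram give Ess(w):

[(1, 2, 0), (4, 1, 0)]


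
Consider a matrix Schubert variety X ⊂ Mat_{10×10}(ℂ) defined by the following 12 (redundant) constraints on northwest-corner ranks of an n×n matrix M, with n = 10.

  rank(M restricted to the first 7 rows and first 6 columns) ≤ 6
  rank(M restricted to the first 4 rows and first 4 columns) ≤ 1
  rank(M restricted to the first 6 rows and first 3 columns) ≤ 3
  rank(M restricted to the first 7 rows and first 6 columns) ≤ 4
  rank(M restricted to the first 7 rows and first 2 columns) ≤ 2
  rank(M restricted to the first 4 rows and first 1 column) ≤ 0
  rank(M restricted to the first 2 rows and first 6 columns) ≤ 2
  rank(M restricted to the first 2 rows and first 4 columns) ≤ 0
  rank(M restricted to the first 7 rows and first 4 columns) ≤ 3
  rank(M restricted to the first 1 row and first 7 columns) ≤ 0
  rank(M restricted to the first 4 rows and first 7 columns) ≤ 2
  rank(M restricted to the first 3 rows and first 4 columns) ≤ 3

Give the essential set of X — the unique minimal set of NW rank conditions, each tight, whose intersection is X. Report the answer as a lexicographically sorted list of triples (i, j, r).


Reconstructing r_w from the 12 given conditions:

  row 1: 0 | 0 | 0 | 0 | 0 | 0 | 0 | 1 | 1 | 1
  row 2: 0 | 0 | 0 | 0 | 1 | 1 | 1 | 2 | 2 | 2
  row 3: 0 | 1 | 1 | 1 | 2 | 2 | 2 | 3 | 3 | 3
  row 4: 0 | 1 | 1 | 1 | 2 | 2 | 2 | 3 | 4 | 4
  row 5: 1 | 2 | 2 | 2 | 3 | 3 | 3 | 4 | 5 | 5
  row 6: 1 | 2 | 3 | 3 | 4 | 4 | 4 | 5 | 6 | 6
  row 7: 1 | 2 | 3 | 3 | 4 | 4 | 5 | 6 | 7 | 7
  row 8: 1 | 2 | 3 | 4 | 5 | 5 | 6 | 7 | 8 | 8
  row 9: 1 | 2 | 3 | 4 | 5 | 6 | 7 | 8 | 9 | 9
  row 10: 1 | 2 | 3 | 4 | 5 | 6 | 7 | 8 | 9 | 10

the unique w with this rank table is (8, 5, 2, 9, 1, 3, 7, 4, 6, 10).

|D(w)|=19, |Ess(w)|=7:

[(1, 7, 0), (2, 4, 0), (4, 1, 0), (4, 4, 1), (4, 7, 2), (7, 4, 3), (7, 6, 4)]


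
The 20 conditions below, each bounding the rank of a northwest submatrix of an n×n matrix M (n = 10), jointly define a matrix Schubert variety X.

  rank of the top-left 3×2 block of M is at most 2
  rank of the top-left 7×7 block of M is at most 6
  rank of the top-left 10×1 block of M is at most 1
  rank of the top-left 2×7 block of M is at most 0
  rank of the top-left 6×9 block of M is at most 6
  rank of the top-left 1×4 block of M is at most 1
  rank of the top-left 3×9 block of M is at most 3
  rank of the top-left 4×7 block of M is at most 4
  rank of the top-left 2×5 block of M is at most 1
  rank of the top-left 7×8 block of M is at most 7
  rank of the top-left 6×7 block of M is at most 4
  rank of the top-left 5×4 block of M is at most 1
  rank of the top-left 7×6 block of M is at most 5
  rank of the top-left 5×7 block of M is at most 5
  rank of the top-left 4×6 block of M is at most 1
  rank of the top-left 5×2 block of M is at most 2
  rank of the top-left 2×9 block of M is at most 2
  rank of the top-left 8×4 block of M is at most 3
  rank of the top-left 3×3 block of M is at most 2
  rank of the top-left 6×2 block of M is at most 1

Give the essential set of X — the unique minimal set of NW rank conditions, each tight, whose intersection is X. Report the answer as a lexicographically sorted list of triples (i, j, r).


Propagating the 20 rank bounds to every northwest block:

  R[1]: 0, 0, 0, 0, 0, 0, 0, 1, 1, 1
  R[2]: 0, 0, 0, 0, 0, 0, 0, 1, 2, 2
  R[3]: 1, 1, 1, 1, 1, 1, 1, 2, 3, 3
  R[4]: 1, 1, 1, 1, 1, 1, 2, 3, 4, 4
  R[5]: 1, 1, 1, 1, 2, 2, 3, 4, 5, 5
  R[6]: 1, 1, 2, 2, 3, 3, 4, 5, 6, 6
  R[7]: 1, 2, 3, 3, 4, 4, 5, 6, 7, 7
  R[8]: 1, 2, 3, 3, 4, 5, 6, 7, 8, 8
  R[9]: 1, 2, 3, 4, 5, 6, 7, 8, 9, 9
  R[10]: 1, 2, 3, 4, 5, 6, 7, 8, 9, 10

second differences of R give the permutation w = (8, 9, 1, 7, 5, 3, 2, 6, 4, 10).

5 SE-corners of the 24-cell Rothe diagram give Ess(w):

[(2, 7, 0), (4, 6, 1), (5, 4, 1), (6, 2, 1), (8, 4, 3)]


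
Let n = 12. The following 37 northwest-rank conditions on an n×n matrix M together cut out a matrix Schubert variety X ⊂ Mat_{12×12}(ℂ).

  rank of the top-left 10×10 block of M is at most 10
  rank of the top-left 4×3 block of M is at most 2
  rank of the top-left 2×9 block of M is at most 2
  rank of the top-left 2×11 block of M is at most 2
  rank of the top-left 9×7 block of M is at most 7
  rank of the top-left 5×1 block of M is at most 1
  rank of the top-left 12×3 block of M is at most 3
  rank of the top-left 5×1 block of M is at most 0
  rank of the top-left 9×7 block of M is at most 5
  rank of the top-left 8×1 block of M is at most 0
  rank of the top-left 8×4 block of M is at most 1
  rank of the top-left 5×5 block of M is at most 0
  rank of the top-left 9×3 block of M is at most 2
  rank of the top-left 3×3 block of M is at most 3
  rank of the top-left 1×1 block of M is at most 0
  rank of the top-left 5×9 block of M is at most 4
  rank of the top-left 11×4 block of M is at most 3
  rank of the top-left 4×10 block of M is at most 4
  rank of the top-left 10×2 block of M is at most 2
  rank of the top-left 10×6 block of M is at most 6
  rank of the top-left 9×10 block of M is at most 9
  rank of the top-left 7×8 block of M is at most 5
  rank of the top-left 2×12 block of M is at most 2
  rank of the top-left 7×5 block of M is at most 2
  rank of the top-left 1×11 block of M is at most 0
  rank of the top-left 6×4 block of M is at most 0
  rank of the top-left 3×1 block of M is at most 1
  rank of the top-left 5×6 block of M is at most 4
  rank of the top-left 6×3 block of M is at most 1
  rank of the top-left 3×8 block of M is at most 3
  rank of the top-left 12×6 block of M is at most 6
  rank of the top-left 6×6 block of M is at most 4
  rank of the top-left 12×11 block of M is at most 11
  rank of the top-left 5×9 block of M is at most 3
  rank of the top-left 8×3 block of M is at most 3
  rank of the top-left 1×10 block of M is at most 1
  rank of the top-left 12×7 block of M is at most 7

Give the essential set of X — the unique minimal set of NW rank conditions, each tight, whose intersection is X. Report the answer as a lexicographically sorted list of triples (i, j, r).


Rank table r_w(12×12) implied by the 37 constraints:

  row 1: 0 | 0 | 0 | 0 | 0 | 0 | 0 | 0 | 0 | 0 | 0 | 1
  row 2: 0 | 0 | 0 | 0 | 0 | 1 | 1 | 1 | 1 | 1 | 1 | 2
  row 3: 0 | 0 | 0 | 0 | 0 | 1 | 2 | 2 | 2 | 2 | 2 | 3
  row 4: 0 | 0 | 0 | 0 | 0 | 1 | 2 | 3 | 3 | 3 | 3 | 4
  row 5: 0 | 0 | 0 | 0 | 0 | 1 | 2 | 3 | 3 | 4 | 4 | 5
  row 6: 0 | 0 | 0 | 0 | 1 | 2 | 3 | 4 | 4 | 5 | 5 | 6
  row 7: 0 | 1 | 1 | 1 | 2 | 3 | 4 | 5 | 5 | 6 | 6 | 7
  row 8: 0 | 1 | 1 | 1 | 2 | 3 | 4 | 5 | 6 | 7 | 7 | 8
  row 9: 1 | 2 | 2 | 2 | 3 | 4 | 5 | 6 | 7 | 8 | 8 | 9
  row 10: 1 | 2 | 3 | 3 | 4 | 5 | 6 | 7 | 8 | 9 | 9 | 10
  row 11: 1 | 2 | 3 | 3 | 4 | 5 | 6 | 7 | 8 | 9 | 10 | 11
  row 12: 1 | 2 | 3 | 4 | 5 | 6 | 7 | 8 | 9 | 10 | 11 | 12

the unique w with this rank table is (12, 6, 7, 8, 10, 5, 2, 9, 1, 3, 11, 4).

ℓ(w)=41; the 7 essential cells (i,j,r):

[(1, 11, 0), (5, 5, 0), (5, 9, 3), (6, 4, 0), (8, 1, 0), (8, 4, 1), (11, 4, 3)]


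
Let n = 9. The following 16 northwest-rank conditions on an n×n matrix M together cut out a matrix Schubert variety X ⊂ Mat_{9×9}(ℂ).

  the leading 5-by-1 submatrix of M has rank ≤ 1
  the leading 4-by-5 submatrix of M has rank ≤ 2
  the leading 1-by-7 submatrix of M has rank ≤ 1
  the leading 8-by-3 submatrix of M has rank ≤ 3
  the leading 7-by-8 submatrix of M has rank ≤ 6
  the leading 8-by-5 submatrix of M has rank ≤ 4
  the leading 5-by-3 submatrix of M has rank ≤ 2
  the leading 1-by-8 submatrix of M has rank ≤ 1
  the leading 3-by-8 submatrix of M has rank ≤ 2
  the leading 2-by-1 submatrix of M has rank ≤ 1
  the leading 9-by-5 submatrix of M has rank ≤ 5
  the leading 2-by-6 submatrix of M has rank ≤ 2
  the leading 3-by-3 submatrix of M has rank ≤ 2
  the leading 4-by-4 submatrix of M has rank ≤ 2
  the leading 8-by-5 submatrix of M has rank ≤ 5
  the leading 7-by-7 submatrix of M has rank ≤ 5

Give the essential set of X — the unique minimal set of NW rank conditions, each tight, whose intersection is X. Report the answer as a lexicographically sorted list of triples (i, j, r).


Reconstructing r_w from the 16 given conditions:

  1  1  1  1  1  1  1  1  1
  1  2  2  2  2  2  2  2  2
  1  2  2  2  2  2  2  2  3
  1  2  2  2  2  3  3  3  4
  1  2  2  3  3  4  4  4  5
  1  2  3  4  4  5  5  5  6
  1  2  3  4  4  5  5  6  7
  1  2  3  4  4  5  6  7  8
  1  2  3  4  5  6  7  8  9

reading off 1-entries of Δ²R: w = (1, 2, 9, 6, 4, 3, 8, 7, 5).

Fulton essential set (5 of the 13 Rothe cells):

[(3, 8, 2), (4, 5, 2), (5, 3, 2), (7, 7, 5), (8, 5, 4)]


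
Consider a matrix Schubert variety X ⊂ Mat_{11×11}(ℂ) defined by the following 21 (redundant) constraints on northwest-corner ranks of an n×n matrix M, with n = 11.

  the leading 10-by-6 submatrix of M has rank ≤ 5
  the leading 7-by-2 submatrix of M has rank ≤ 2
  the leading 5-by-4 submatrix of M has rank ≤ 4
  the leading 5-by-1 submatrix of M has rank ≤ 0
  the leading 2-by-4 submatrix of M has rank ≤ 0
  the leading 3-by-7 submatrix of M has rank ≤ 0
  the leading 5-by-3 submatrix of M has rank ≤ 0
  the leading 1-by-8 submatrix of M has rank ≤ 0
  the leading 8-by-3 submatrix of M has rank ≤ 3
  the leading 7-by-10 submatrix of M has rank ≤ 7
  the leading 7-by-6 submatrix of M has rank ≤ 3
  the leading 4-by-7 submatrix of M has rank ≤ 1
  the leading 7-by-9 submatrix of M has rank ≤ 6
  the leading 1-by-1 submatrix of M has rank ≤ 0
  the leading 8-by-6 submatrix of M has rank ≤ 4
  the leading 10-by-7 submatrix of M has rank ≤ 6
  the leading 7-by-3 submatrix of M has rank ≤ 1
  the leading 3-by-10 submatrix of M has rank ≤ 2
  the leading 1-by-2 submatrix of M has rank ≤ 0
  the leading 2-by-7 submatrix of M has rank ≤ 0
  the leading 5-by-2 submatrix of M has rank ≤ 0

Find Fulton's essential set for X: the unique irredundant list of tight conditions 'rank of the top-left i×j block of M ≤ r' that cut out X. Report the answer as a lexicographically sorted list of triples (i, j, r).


Propagating the 21 rank bounds to every northwest block:

  0 0 0 0 0 0 0 0 1 1 1
  0 0 0 0 0 0 0 1 2 2 2
  0 0 0 0 0 0 0 1 2 2 3
  0 0 0 1 1 1 1 2 3 3 4
  0 0 0 1 2 2 2 3 4 4 5
  1 1 1 2 3 3 3 4 5 5 6
  1 1 1 2 3 3 4 5 6 6 7
  1 2 2 3 4 4 5 6 7 7 8
  1 2 3 4 5 5 6 7 8 8 9
  1 2 3 4 5 5 6 7 8 9 10
  1 2 3 4 5 6 7 8 9 10 11

the unique w with this rank table is (9, 8, 11, 4, 5, 1, 7, 2, 3, 10, 6).

D(w) has 33 cells with 7 SE-corners; essential set:

[(1, 8, 0), (3, 7, 0), (3, 10, 2), (5, 3, 0), (7, 3, 1), (7, 6, 3), (10, 6, 5)]


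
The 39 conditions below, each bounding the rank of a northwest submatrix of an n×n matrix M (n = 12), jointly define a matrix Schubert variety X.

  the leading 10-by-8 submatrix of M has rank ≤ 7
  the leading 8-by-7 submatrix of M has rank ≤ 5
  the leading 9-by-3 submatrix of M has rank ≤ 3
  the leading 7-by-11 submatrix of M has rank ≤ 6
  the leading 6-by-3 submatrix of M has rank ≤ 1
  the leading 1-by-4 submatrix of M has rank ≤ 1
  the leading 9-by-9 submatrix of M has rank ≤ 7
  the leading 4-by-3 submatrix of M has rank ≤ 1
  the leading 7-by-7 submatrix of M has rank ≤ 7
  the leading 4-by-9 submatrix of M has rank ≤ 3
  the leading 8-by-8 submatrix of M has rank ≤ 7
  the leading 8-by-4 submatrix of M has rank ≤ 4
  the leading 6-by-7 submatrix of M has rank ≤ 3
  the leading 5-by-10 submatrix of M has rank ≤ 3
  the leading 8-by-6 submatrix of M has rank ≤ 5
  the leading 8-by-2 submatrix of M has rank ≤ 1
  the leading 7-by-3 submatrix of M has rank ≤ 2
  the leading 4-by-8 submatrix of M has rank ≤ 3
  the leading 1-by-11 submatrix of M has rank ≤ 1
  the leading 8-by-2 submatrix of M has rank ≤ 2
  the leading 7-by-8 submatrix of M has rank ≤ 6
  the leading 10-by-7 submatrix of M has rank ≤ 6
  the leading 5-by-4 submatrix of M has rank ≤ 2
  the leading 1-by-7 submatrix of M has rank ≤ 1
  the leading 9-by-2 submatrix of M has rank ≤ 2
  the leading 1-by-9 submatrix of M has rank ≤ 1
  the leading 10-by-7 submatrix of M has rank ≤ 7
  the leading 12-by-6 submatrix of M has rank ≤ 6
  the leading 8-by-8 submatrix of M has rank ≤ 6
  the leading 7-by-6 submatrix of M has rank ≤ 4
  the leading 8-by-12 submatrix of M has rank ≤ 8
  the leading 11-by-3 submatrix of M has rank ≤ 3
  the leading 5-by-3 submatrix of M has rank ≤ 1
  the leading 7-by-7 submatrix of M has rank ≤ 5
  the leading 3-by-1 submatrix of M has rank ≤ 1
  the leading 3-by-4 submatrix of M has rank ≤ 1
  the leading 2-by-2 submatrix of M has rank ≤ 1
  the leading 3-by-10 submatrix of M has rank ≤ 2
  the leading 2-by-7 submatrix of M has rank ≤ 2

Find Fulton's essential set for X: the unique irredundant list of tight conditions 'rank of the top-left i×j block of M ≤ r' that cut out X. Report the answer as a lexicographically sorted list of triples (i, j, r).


Reconstructing r_w from the 39 given conditions:

  1 1 1 1 1 1 1 1 1 1 1 1
  1 1 1 1 2 2 2 2 2 2 2 2
  1 1 1 1 2 2 2 2 2 2 3 3
  1 1 1 2 3 3 3 3 3 3 4 4
  1 1 1 2 3 3 3 3 3 3 4 5
  1 1 1 2 3 3 3 4 4 4 5 6
  1 1 2 3 4 4 4 5 5 5 6 7
  1 1 2 3 4 5 5 6 6 6 7 8
  1 2 3 4 5 6 6 7 7 7 8 9
  1 2 3 4 5 6 6 7 8 8 9 10
  1 2 3 4 5 6 7 8 9 9 10 11
  1 2 3 4 5 6 7 8 9 10 11 12

second differences of R give the permutation w = (1, 5, 11, 4, 12, 8, 3, 6, 2, 9, 7, 10).

Rothe diagram D(w) (27 cells), 7 SE-corners (essential conditions):

[(3, 4, 1), (3, 10, 2), (5, 10, 3), (6, 3, 1), (6, 7, 3), (8, 2, 1), (10, 7, 6)]


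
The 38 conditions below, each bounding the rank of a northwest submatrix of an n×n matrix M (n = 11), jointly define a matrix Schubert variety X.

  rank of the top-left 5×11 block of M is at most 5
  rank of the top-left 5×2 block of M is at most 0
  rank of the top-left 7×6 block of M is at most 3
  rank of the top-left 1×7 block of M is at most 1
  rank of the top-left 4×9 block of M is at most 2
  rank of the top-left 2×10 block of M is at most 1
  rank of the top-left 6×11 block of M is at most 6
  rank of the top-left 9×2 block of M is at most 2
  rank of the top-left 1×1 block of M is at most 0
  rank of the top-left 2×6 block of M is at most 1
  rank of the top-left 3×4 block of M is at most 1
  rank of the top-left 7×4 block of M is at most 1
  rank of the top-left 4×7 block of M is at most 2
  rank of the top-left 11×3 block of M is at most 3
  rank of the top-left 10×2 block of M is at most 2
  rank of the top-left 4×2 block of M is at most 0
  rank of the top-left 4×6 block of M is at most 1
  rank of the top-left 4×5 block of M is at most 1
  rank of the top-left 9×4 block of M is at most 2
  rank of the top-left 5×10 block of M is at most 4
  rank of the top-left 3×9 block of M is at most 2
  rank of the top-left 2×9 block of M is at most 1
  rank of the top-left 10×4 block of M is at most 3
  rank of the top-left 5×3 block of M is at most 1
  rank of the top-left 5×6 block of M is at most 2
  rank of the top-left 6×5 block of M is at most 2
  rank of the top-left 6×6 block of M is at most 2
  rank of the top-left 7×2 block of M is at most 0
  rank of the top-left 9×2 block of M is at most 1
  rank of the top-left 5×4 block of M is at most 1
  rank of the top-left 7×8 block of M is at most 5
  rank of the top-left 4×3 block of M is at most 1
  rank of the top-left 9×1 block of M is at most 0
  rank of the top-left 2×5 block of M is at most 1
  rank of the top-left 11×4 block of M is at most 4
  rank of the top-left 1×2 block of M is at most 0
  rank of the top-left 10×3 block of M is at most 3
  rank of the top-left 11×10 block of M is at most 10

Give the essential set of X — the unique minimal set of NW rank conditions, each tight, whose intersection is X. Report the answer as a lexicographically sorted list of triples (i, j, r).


Recovering R(i,j) via the rank-extension bound from the 38 conditions:

  i=1: 0 | 0 | 1 | 1 | 1 | 1 | 1 | 1 | 1 | 1 | 1
  i=2: 0 | 0 | 1 | 1 | 1 | 1 | 1 | 1 | 1 | 1 | 2
  i=3: 0 | 0 | 1 | 1 | 1 | 1 | 2 | 2 | 2 | 2 | 3
  i=4: 0 | 0 | 1 | 1 | 1 | 1 | 2 | 2 | 2 | 3 | 4
  i=5: 0 | 0 | 1 | 1 | 2 | 2 | 3 | 3 | 3 | 4 | 5
  i=6: 0 | 0 | 1 | 1 | 2 | 2 | 3 | 4 | 4 | 5 | 6
  i=7: 0 | 0 | 1 | 1 | 2 | 3 | 4 | 5 | 5 | 6 | 7
  i=8: 0 | 1 | 2 | 2 | 3 | 4 | 5 | 6 | 6 | 7 | 8
  i=9: 0 | 1 | 2 | 2 | 3 | 4 | 5 | 6 | 7 | 8 | 9
  i=10: 1 | 2 | 3 | 3 | 4 | 5 | 6 | 7 | 8 | 9 | 10
  i=11: 1 | 2 | 3 | 4 | 5 | 6 | 7 | 8 | 9 | 10 | 11

the unique w with this rank table is (3, 11, 7, 10, 5, 8, 6, 2, 9, 1, 4).

8 SE-corners of the 36-cell Rothe diagram give Ess(w):

[(2, 10, 1), (4, 6, 1), (4, 9, 2), (6, 6, 2), (7, 2, 0), (7, 4, 1), (9, 1, 0), (9, 4, 2)]


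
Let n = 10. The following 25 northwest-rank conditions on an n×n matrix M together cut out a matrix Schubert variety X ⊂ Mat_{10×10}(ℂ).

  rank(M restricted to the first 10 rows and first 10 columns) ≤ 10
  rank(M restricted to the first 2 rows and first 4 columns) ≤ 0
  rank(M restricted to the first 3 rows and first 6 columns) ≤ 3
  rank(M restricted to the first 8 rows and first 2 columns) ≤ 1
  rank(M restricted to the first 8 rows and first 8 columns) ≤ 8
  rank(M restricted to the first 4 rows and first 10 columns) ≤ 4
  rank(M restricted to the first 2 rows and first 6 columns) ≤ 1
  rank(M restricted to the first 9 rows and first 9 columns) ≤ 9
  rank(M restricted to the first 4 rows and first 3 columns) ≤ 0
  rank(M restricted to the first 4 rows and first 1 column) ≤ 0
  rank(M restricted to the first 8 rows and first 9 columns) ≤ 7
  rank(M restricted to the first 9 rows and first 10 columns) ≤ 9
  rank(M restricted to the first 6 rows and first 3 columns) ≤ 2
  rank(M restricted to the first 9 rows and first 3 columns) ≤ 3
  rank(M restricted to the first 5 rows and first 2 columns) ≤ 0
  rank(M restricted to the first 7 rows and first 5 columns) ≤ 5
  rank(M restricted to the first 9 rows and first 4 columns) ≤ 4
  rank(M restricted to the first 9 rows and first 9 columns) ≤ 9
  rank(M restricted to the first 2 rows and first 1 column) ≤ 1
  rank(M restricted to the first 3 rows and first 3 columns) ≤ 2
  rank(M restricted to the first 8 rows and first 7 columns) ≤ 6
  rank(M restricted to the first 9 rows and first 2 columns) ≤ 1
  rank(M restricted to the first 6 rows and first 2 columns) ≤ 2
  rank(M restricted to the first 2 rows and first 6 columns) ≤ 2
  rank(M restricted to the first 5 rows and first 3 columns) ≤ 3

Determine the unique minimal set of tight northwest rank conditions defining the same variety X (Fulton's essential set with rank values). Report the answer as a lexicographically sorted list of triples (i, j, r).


Recovering R(i,j) via the rank-extension bound from the 25 conditions:

  i=1: 0, 0, 0, 0, 1, 1, 1, 1, 1, 1
  i=2: 0, 0, 0, 0, 1, 1, 2, 2, 2, 2
  i=3: 0, 0, 0, 1, 2, 2, 3, 3, 3, 3
  i=4: 0, 0, 0, 1, 2, 3, 4, 4, 4, 4
  i=5: 0, 0, 1, 2, 3, 4, 5, 5, 5, 5
  i=6: 1, 1, 2, 3, 4, 5, 6, 6, 6, 6
  i=7: 1, 1, 2, 3, 4, 5, 6, 7, 7, 7
  i=8: 1, 1, 2, 3, 4, 5, 6, 7, 7, 8
  i=9: 1, 1, 2, 3, 4, 5, 6, 7, 8, 9
  i=10: 1, 2, 3, 4, 5, 6, 7, 8, 9, 10

hence w(1..10) = (5, 7, 4, 6, 3, 1, 8, 10, 9, 2).

Rothe diagram D(w) (21 cells), 6 SE-corners (essential conditions):

[(2, 4, 0), (2, 6, 1), (4, 3, 0), (5, 2, 0), (8, 9, 7), (9, 2, 1)]


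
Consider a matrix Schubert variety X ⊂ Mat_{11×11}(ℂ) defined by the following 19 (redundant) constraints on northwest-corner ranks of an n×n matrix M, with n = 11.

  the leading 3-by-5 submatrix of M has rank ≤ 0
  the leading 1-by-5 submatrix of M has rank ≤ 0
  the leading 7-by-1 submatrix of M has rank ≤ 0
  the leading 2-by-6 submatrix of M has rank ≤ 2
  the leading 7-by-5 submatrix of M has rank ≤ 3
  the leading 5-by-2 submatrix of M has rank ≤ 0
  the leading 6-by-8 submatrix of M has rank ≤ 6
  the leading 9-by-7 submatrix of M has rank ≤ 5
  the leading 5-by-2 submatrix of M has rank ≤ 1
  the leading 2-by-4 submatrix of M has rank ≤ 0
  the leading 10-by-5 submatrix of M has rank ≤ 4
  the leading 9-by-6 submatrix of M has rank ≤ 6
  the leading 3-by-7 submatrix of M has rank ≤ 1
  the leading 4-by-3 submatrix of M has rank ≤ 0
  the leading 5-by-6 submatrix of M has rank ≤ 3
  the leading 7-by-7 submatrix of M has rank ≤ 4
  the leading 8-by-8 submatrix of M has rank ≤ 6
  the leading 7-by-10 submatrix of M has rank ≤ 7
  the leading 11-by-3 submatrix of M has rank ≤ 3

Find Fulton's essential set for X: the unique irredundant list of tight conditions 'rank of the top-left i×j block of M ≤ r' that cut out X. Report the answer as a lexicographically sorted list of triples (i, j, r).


Reconstructing r_w from the 19 given conditions:

  R[1]: 0 0 0 0 0 1 1 1 1 1 1
  R[2]: 0 0 0 0 0 1 1 2 2 2 2
  R[3]: 0 0 0 0 0 1 1 2 3 3 3
  R[4]: 0 0 0 1 1 2 2 3 4 4 4
  R[5]: 0 0 1 2 2 3 3 4 5 5 5
  R[6]: 0 1 2 3 3 4 4 5 6 6 6
  R[7]: 0 1 2 3 3 4 4 5 6 7 7
  R[8]: 1 2 3 4 4 5 5 6 7 8 8
  R[9]: 1 2 3 4 4 5 5 6 7 8 9
  R[10]: 1 2 3 4 4 5 6 7 8 9 10
  R[11]: 1 2 3 4 5 6 7 8 9 10 11

hence w(1..11) = (6, 8, 9, 4, 3, 2, 10, 1, 11, 7, 5).

|D(w)|=29, |Ess(w)|=9:

[(3, 5, 0), (3, 7, 1), (4, 3, 0), (5, 2, 0), (7, 1, 0), (7, 5, 3), (7, 7, 4), (9, 7, 5), (10, 5, 4)]


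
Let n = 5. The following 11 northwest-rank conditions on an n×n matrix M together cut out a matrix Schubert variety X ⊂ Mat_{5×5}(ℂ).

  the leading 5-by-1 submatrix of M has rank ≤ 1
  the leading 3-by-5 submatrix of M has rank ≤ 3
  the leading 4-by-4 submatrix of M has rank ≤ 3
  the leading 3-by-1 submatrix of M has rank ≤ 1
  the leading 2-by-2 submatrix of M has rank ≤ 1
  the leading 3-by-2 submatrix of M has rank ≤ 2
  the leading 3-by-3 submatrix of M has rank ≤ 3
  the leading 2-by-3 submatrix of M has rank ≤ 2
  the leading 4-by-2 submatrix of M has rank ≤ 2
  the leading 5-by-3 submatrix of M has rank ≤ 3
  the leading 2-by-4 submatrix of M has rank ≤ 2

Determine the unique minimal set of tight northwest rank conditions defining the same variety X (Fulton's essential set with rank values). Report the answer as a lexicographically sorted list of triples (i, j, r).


Rank table r_w(5×5) implied by the 11 constraints:

  R[1]: 1  1  1  1  1
  R[2]: 1  1  2  2  2
  R[3]: 1  2  3  3  3
  R[4]: 1  2  3  3  4
  R[5]: 1  2  3  4  5

the unique w with this rank table is (1, 3, 2, 5, 4).

|D(w)|=2, |Ess(w)|=2:

[(2, 2, 1), (4, 4, 3)]


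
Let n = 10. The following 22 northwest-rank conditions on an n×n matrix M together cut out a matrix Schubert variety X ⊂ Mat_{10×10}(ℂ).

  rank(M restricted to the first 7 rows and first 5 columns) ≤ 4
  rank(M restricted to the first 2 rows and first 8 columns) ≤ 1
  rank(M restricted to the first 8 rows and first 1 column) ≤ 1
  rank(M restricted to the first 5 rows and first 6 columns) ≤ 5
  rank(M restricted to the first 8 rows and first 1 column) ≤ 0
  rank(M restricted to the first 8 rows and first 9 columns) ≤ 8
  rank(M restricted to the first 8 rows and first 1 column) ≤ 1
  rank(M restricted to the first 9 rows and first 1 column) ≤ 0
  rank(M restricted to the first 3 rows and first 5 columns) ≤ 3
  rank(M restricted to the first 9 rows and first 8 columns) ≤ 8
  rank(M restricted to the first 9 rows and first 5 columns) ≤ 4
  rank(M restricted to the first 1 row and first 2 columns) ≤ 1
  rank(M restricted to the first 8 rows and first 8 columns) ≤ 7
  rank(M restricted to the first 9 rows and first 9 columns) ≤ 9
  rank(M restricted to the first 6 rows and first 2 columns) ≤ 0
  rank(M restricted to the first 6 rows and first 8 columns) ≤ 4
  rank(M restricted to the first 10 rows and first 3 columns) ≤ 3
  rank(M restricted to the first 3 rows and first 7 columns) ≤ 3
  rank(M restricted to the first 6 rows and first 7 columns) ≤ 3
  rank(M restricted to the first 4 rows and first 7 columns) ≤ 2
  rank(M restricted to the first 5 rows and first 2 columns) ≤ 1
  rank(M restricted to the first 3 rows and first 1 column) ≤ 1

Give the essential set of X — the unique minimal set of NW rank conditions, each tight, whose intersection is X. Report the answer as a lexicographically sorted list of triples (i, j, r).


Propagating the 22 rank bounds to every northwest block:

  row 1: 0 0 1 1 1 1 1 1 1 1
  row 2: 0 0 1 1 1 1 1 1 2 2
  row 3: 0 0 1 2 2 2 2 2 3 3
  row 4: 0 0 1 2 2 2 2 3 4 4
  row 5: 0 0 1 2 3 3 3 4 5 5
  row 6: 0 0 1 2 3 3 3 4 5 6
  row 7: 0 1 2 3 4 4 4 5 6 7
  row 8: 0 1 2 3 4 5 5 6 7 8
  row 9: 0 1 2 3 4 5 6 7 8 9
  row 10: 1 2 3 4 5 6 7 8 9 10

hence w(1..10) = (3, 9, 4, 8, 5, 10, 2, 6, 7, 1).

ℓ(w)=25; the 5 essential cells (i,j,r):

[(2, 8, 1), (4, 7, 2), (6, 2, 0), (6, 7, 3), (9, 1, 0)]


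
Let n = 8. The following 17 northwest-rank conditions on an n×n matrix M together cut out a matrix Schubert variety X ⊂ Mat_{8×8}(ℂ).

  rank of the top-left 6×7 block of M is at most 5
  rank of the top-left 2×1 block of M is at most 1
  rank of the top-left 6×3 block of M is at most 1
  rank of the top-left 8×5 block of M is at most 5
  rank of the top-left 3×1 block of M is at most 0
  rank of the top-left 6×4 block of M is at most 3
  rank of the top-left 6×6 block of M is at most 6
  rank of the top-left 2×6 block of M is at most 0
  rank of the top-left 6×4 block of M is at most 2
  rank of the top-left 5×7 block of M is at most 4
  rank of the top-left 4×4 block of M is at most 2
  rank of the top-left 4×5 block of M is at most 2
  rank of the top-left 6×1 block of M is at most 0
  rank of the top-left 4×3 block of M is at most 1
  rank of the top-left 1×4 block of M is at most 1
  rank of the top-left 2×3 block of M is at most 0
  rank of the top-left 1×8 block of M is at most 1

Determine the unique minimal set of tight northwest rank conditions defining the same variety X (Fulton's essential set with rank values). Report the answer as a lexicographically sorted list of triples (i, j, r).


Reconstructing r_w from the 17 given conditions:

  i=1: 0, 0, 0, 0, 0, 0, 1, 1
  i=2: 0, 0, 0, 0, 0, 0, 1, 2
  i=3: 0, 1, 1, 1, 1, 1, 2, 3
  i=4: 0, 1, 1, 2, 2, 2, 3, 4
  i=5: 0, 1, 1, 2, 3, 3, 4, 5
  i=6: 0, 1, 1, 2, 3, 4, 5, 6
  i=7: 1, 2, 2, 3, 4, 5, 6, 7
  i=8: 1, 2, 3, 4, 5, 6, 7, 8

the unique w with this rank table is (7, 8, 2, 4, 5, 6, 1, 3).

ℓ(w)=19; the 3 essential cells (i,j,r):

[(2, 6, 0), (6, 1, 0), (6, 3, 1)]


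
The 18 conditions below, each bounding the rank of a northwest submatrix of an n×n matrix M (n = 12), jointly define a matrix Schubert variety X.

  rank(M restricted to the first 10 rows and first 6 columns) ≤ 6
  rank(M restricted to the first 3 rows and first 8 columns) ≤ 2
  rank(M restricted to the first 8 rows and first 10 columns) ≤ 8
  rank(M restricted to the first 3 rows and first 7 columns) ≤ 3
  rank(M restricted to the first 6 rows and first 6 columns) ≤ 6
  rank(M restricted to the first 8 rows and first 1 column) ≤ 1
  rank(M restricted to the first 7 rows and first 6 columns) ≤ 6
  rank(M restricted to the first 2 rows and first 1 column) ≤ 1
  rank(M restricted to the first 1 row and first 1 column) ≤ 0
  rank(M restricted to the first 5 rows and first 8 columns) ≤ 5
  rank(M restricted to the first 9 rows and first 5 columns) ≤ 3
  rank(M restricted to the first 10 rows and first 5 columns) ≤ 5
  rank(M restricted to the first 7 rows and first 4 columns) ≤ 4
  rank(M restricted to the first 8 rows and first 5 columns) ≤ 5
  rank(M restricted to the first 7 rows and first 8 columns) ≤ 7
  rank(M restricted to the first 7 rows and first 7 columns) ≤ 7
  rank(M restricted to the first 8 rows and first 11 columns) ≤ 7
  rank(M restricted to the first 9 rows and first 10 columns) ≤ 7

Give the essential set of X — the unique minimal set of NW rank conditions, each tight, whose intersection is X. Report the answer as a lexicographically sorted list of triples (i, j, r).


Propagating the 18 rank bounds to every northwest block:

  0 | 1 | 1 | 1 | 1 | 1 | 1 | 1 | 1 | 1 | 1 | 1
  1 | 2 | 2 | 2 | 2 | 2 | 2 | 2 | 2 | 2 | 2 | 2
  1 | 2 | 2 | 2 | 2 | 2 | 2 | 2 | 3 | 3 | 3 | 3
  1 | 2 | 3 | 3 | 3 | 3 | 3 | 3 | 4 | 4 | 4 | 4
  1 | 2 | 3 | 3 | 3 | 4 | 4 | 4 | 5 | 5 | 5 | 5
  1 | 2 | 3 | 3 | 3 | 4 | 5 | 5 | 6 | 6 | 6 | 6
  1 | 2 | 3 | 3 | 3 | 4 | 5 | 6 | 7 | 7 | 7 | 7
  1 | 2 | 3 | 3 | 3 | 4 | 5 | 6 | 7 | 7 | 7 | 8
  1 | 2 | 3 | 3 | 3 | 4 | 5 | 6 | 7 | 7 | 8 | 9
  1 | 2 | 3 | 4 | 4 | 5 | 6 | 7 | 8 | 8 | 9 | 10
  1 | 2 | 3 | 4 | 5 | 6 | 7 | 8 | 9 | 9 | 10 | 11
  1 | 2 | 3 | 4 | 5 | 6 | 7 | 8 | 9 | 10 | 11 | 12

giving w = (2, 1, 9, 3, 6, 7, 8, 12, 11, 4, 5, 10) via Δ²R.

Rothe diagram D(w) (20 cells), 5 SE-corners (essential conditions):

[(1, 1, 0), (3, 8, 2), (8, 11, 7), (9, 5, 3), (9, 10, 7)]


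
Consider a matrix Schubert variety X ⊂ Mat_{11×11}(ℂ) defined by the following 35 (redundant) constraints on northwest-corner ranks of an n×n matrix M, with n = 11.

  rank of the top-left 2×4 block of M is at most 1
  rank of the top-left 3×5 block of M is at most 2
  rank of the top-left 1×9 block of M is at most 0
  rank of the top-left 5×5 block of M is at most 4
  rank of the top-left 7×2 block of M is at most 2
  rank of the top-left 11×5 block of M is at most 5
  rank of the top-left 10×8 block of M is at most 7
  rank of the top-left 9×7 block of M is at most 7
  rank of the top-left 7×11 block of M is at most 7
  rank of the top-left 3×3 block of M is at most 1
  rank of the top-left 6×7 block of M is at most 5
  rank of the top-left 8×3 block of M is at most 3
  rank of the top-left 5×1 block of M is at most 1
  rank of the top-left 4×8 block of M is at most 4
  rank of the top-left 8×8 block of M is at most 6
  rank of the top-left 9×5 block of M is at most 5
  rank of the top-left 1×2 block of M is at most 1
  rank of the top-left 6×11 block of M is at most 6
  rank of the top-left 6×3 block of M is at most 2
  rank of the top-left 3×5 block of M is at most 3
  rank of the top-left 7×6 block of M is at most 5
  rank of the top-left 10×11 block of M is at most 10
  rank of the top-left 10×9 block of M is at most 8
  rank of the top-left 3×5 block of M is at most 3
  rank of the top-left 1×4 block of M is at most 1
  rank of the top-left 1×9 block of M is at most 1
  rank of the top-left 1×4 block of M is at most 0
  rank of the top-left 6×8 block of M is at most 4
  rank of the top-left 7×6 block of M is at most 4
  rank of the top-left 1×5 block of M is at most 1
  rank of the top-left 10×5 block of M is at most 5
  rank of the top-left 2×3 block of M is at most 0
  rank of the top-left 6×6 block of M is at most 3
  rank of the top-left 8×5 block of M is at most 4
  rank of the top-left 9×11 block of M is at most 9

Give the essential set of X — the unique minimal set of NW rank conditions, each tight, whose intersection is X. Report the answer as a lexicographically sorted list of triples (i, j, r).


Rank table r_w(11×11) implied by the 35 constraints:

  row 1: 0 0 0 0 0 0 0 0 0 1 1
  row 2: 0 0 0 1 1 1 1 1 1 2 2
  row 3: 1 1 1 2 2 2 2 2 2 3 3
  row 4: 1 2 2 3 3 3 3 3 3 4 4
  row 5: 1 2 2 3 3 3 4 4 4 5 5
  row 6: 1 2 2 3 3 3 4 4 5 6 6
  row 7: 1 2 3 4 4 4 5 5 6 7 7
  row 8: 1 2 3 4 4 5 6 6 7 8 8
  row 9: 1 2 3 4 5 6 7 7 8 9 9
  row 10: 1 2 3 4 5 6 7 7 8 9 10
  row 11: 1 2 3 4 5 6 7 8 9 10 11

hence w(1..11) = (10, 4, 1, 2, 7, 9, 3, 6, 5, 11, 8).

D(w) has 21 cells with 7 SE-corners; essential set:

[(1, 9, 0), (2, 3, 0), (6, 3, 2), (6, 6, 3), (6, 8, 4), (8, 5, 4), (10, 8, 7)]
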